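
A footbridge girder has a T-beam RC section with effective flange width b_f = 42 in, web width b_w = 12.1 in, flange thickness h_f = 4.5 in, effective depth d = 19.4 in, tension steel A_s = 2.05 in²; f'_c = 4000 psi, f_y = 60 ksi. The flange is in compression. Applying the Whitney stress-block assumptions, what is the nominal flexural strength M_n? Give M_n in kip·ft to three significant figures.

Tension: T = A_s f_y = 2.05 × 60 = 123 kips.
Try a within the flange: a = T/(0.85 f'_c b_f) = 123/(0.85 × 4 × 42) = 0.861 in.
Since a = 0.861 ≤ h_f = 4.5 in, the stress block lies entirely in the flange; analyse as a rectangular beam of width b_f.
M_n = T(d − a/2) = 123 × (19.4 − 0.4305) = 2333.2 kip·in.
M_n = 2333.2/12 = 194.43 kip·ft.

M_n ≈ 194 kip·ft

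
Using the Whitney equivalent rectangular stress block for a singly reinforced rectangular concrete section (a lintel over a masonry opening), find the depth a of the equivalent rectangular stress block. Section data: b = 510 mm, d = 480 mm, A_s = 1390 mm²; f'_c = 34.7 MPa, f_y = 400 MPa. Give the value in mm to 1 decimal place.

a ≈ 37.0 mm

T = A_s f_y = 1390 × 400 = 556000 N = 556 kN.
Setting C = 0.85 f'_c a b equal to T: a = 556000/(0.85 × 34.7 × 510) = 37.0 mm.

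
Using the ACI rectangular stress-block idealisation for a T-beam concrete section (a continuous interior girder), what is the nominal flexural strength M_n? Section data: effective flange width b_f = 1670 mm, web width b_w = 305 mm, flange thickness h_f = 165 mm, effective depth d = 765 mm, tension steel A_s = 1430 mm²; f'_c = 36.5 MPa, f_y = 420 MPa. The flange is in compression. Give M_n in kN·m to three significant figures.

M_n ≈ 456 kN·m

Tension: T = A_s f_y = 1430 × 420 = 600600 N.
Try a within the flange: a = T/(0.85 f'_c b_f) = 600600/(0.85 × 36.5 × 1670) = 11.59 mm.
Since a = 11.59 ≤ h_f = 165 mm, the stress block lies entirely in the flange; analyse as a rectangular beam of width b_f.
M_n = T(d − a/2) = 600600 × (765 − 5.795) = 455.98 × 10⁶ N·mm.
M_n = 455.98 kN·m.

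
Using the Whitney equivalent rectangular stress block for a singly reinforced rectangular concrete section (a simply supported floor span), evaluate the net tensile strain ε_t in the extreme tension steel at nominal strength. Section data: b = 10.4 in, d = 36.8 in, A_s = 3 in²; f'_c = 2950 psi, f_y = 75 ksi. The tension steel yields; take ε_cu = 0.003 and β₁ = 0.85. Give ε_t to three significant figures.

a = A_s f_y/(0.85 f'_c b) = 8.628 in.
β₁ = 0.85, so c = a/β₁ = 8.628/0.85 = 10.151 in.
From the linear strain diagram with ε_cu = 0.003: ε_t = 0.003 (d − c)/c = 0.003 × (36.8 − 10.151)/10.151 = 0.00788.
Since ε_t ≥ 0.005, the section is tension-controlled.

ε_t ≈ 0.00788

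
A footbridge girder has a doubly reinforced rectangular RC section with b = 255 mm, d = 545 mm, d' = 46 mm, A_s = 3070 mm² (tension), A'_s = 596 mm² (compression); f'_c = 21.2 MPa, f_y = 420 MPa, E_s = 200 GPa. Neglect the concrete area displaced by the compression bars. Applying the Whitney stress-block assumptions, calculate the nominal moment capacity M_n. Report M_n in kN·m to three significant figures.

Assume both tension and compression steel yield.
Net tension couple steel: A_s − A'_s = 2474 mm².
a = (A_s − A'_s) f_y / (0.85 f'_c b) = 1039080/(0.85 × 21.2 × 255) = 226.13 mm.
c = a/β₁ = 226.13/0.85 = 266.04 mm; ε'_s = 0.003(c − d')/c = 0.0025 ≥ f_y/E_s = 0.0021, so compression steel does yield.
M_n = (A_s − A'_s) f_y (d − a/2) + A'_s f_y (d − d') = [1039080 × (545 − 113.065) + 250320 × (545 − 46)] × 10⁻⁶ = 448.82 + 124.91 = 573.73 kN·m.

M_n ≈ 574 kN·m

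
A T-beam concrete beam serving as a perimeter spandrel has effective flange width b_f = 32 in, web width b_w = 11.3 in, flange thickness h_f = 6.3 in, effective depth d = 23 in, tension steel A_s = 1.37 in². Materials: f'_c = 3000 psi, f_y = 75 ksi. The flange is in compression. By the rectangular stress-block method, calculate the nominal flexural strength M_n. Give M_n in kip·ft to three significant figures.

M_n ≈ 192 kip·ft

Tension: T = A_s f_y = 1.37 × 75 = 102.75 kips.
Try a within the flange: a = T/(0.85 f'_c b_f) = 102.75/(0.85 × 3 × 32) = 1.259 in.
Since a = 1.259 ≤ h_f = 6.3 in, the stress block lies entirely in the flange; analyse as a rectangular beam of width b_f.
M_n = T(d − a/2) = 102.75 × (23 − 0.6295) = 2298.6 kip·in.
M_n = 2298.6/12 = 191.55 kip·ft.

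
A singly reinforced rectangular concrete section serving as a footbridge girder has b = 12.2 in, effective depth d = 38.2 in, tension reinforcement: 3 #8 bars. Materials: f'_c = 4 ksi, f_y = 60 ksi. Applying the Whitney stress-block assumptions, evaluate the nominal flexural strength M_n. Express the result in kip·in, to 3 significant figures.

M_n ≈ 5190 kip·in

A_s = 3 × 0.79 = 2.37 in².
T = A_s f_y = 2.37 × 60 = 142.2 kips.
a = T/(0.85 f'_c b) = 142.2/(0.85 × 4 × 12.2) = 3.428 in.
M_n = T(d − a/2) = 142.2 × (38.2 − 1.714) = 5188.3 kip·in.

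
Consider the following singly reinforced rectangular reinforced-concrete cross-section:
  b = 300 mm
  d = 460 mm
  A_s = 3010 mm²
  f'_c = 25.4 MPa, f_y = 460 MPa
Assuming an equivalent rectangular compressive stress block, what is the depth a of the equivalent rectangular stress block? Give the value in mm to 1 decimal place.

a ≈ 213.8 mm

T = A_s f_y = 3010 × 460 = 1384600 N = 1384.6 kN.
Setting C = 0.85 f'_c a b equal to T: a = 1384600/(0.85 × 25.4 × 300) = 213.8 mm.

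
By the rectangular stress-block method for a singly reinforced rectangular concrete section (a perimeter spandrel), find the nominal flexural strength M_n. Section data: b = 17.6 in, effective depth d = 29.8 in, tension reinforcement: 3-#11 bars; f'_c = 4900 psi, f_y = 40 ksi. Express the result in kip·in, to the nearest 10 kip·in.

M_n ≈ 5340 kip·in

A_s = 3 × 1.56 = 4.68 in².
T = A_s f_y = 4.68 × 40 = 187.2 kips.
a = T/(0.85 f'_c b) = 187.2/(0.85 × 4.9 × 17.6) = 2.554 in.
M_n = T(d − a/2) = 187.2 × (29.8 − 1.277) = 5339.5 kip·in.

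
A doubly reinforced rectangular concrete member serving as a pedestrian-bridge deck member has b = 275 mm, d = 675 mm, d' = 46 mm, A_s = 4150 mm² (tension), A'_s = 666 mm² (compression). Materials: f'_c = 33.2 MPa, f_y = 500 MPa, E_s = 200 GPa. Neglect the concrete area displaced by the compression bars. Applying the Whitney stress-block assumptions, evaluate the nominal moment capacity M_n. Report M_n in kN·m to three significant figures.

Assume both tension and compression steel yield.
Net tension couple steel: A_s − A'_s = 3484 mm².
a = (A_s − A'_s) f_y / (0.85 f'_c b) = 1742000/(0.85 × 33.2 × 275) = 224.47 mm.
c = a/β₁ = 224.47/0.813 = 276.10 mm; ε'_s = 0.003(c − d')/c = 0.0025 ≥ f_y/E_s = 0.0025, so compression steel does yield.
M_n = (A_s − A'_s) f_y (d − a/2) + A'_s f_y (d − d') = [1742000 × (675 − 112.235) + 333000 × (675 − 46)] × 10⁻⁶ = 980.34 + 209.46 = 1189.80 kN·m.

M_n ≈ 1190 kN·m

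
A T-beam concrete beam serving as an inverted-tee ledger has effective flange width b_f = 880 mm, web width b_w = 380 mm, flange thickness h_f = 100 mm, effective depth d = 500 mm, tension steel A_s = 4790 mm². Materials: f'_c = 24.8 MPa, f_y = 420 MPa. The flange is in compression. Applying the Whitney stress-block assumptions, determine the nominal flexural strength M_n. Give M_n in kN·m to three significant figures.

Tension: T = A_s f_y = 4790 × 420 = 2011800 N.
Try a within the flange: a = T/(0.85 f'_c b_f) = 2011800/(0.85 × 24.8 × 880) = 108.45 mm.
a = 108.45 > h_f = 100 mm: the block extends into the web. Split into flange-overhang and web parts.
C_f = 0.85 f'_c (b_f − b_w) h_f = 0.85 × 24.8 × (880 − 380) × 100 = 1054000 N.
Remaining web compression depth: a_w = (T − C_f)/(0.85 f'_c b_w) = (2011800 − 1054000)/(0.85 × 24.8 × 380) = 119.57 mm.
M_n = C_f(d − h_f/2) + (T − C_f)(d − a_w/2) = 1054000 × (500 − 50) + 957800 × (500 − 59.785) = 474.30 + 421.64 = 895.94 × 10⁶ N·mm.
M_n = 895.94 kN·m.

M_n ≈ 896 kN·m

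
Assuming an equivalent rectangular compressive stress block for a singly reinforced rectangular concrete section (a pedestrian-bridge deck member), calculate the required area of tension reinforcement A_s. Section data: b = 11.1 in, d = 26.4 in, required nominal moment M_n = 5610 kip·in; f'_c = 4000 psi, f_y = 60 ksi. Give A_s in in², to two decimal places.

A_s ≈ 4.03 in²

From M_n = 0.85 f'_c a b (d − a/2):
a = d − √(d² − 2M_n/(0.85 f'_c b)) = 26.4 − √(26.4² − 2 × 5610/(0.85 × 4 × 11.1)) = 6.408 in.
A_s = 0.85 f'_c a b / f_y = 0.85 × 4 × 6.408 × 11.1 / 60 = 4.031 in².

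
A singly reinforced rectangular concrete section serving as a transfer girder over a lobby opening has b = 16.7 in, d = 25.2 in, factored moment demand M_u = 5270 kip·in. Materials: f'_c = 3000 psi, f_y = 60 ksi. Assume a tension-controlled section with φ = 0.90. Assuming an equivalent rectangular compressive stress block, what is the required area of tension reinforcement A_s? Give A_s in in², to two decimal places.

A_s ≈ 4.42 in²

M_n = M_u/φ = 5270/0.90 = 5855.56 kip·in.
From M_n = 0.85 f'_c a b (d − a/2):
a = d − √(d² − 2M_n/(0.85 f'_c b)) = 25.2 − √(25.2² − 2 × 5855.56/(0.85 × 3 × 16.7)) = 6.225 in.
A_s = 0.85 f'_c a b / f_y = 0.85 × 3 × 6.225 × 16.7 / 60 = 4.418 in².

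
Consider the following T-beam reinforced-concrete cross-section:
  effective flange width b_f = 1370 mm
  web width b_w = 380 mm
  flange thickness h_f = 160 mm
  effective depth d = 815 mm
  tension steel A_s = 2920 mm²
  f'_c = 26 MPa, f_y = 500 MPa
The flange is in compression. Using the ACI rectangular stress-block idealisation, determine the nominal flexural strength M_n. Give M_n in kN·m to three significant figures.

M_n ≈ 1150 kN·m

Tension: T = A_s f_y = 2920 × 500 = 1460000 N.
Try a within the flange: a = T/(0.85 f'_c b_f) = 1460000/(0.85 × 26 × 1370) = 48.22 mm.
Since a = 48.22 ≤ h_f = 160 mm, the stress block lies entirely in the flange; analyse as a rectangular beam of width b_f.
M_n = T(d − a/2) = 1460000 × (815 − 24.11) = 1154.70 × 10⁶ N·mm.
M_n = 1154.70 kN·m.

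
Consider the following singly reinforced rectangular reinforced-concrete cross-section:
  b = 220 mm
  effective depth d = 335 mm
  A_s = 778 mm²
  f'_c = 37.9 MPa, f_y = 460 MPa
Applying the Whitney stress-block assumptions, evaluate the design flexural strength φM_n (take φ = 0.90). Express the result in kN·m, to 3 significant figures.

T = A_s f_y = 778 × 460 = 357880 N = 357.88 kN.
From C = T: a = T/(0.85 f'_c b) = 357880/(0.85 × 37.9 × 220) = 50.50 mm.
M_n = T(d − a/2) = 357.88 kN × (335 − 25.25) mm = 110.85 kN·m.
φM_n = 0.90 × 110.85 = 99.77 kN·m.

φM_n ≈ 99.8 kN·m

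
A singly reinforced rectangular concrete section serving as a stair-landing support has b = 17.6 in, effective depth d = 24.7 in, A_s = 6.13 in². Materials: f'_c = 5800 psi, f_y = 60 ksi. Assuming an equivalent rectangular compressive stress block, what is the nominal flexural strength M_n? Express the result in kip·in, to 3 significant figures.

M_n ≈ 8310 kip·in

T = A_s f_y = 6.13 × 60 = 367.8 kips.
a = T/(0.85 f'_c b) = 367.8/(0.85 × 5.8 × 17.6) = 4.239 in.
M_n = T(d − a/2) = 367.8 × (24.7 − 2.1195) = 8305.1 kip·in.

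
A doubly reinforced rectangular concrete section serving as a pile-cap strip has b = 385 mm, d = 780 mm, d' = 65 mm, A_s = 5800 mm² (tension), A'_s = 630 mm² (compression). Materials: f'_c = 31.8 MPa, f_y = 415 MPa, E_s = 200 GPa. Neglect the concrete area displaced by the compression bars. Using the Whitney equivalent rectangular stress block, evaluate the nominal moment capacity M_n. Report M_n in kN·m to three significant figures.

Assume both tension and compression steel yield.
Net tension couple steel: A_s − A'_s = 5170 mm².
a = (A_s − A'_s) f_y / (0.85 f'_c b) = 2145550/(0.85 × 31.8 × 385) = 206.17 mm.
c = a/β₁ = 206.17/0.823 = 250.51 mm; ε'_s = 0.003(c − d')/c = 0.0022 ≥ f_y/E_s = 0.0021, so compression steel does yield.
M_n = (A_s − A'_s) f_y (d − a/2) + A'_s f_y (d − d') = [2145550 × (780 − 103.085) + 261450 × (780 − 65)] × 10⁻⁶ = 1452.35 + 186.94 = 1639.29 kN·m.

M_n ≈ 1640 kN·m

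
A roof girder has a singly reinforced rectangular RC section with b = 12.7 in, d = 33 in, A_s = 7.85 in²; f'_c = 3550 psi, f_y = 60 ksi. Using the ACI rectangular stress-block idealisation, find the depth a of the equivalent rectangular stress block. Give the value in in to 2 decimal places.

T = A_s f_y = 7.85 × 60 = 471 kips.
a = T/(0.85 f'_c b) = 471/(0.85 × 3.55 × 12.7) = 12.29 in.

a ≈ 12.29 in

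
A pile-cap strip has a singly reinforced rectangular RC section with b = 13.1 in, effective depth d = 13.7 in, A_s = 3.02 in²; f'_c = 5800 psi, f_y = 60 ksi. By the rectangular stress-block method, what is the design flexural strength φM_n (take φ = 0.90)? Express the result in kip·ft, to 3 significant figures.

φM_n ≈ 167 kip·ft

T = A_s f_y = 3.02 × 60 = 181.2 kips.
a = T/(0.85 f'_c b) = 181.2/(0.85 × 5.8 × 13.1) = 2.806 in.
M_n = T(d − a/2) = 181.2 × (13.7 − 1.403) = 2228.2 kip·in = 2228.2/12 = 185.68 kip·ft.
φM_n = 0.90 × 185.68 = 167.11 kip·ft.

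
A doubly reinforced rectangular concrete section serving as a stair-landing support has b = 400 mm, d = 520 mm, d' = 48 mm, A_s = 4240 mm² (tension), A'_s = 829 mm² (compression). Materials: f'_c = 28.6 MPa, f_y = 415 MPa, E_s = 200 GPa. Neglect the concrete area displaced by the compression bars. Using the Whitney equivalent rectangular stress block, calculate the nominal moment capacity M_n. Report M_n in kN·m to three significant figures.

Assume both tension and compression steel yield.
Net tension couple steel: A_s − A'_s = 3411 mm².
a = (A_s − A'_s) f_y / (0.85 f'_c b) = 1415565/(0.85 × 28.6 × 400) = 145.57 mm.
c = a/β₁ = 145.57/0.846 = 172.07 mm; ε'_s = 0.003(c − d')/c = 0.0022 ≥ f_y/E_s = 0.0021, so compression steel does yield.
M_n = (A_s − A'_s) f_y (d − a/2) + A'_s f_y (d − d') = [1415565 × (520 − 72.785) + 344035 × (520 − 48)] × 10⁻⁶ = 633.06 + 162.38 = 795.44 kN·m.

M_n ≈ 795 kN·m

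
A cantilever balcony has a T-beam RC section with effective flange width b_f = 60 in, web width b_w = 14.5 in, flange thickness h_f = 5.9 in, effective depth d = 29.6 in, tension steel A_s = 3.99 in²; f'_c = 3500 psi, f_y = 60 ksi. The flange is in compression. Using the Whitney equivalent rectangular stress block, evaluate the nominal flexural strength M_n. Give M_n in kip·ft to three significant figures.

M_n ≈ 577 kip·ft

Tension: T = A_s f_y = 3.99 × 60 = 239.4 kips.
Try a within the flange: a = T/(0.85 f'_c b_f) = 239.4/(0.85 × 3.5 × 60) = 1.341 in.
Since a = 1.341 ≤ h_f = 5.9 in, the stress block lies entirely in the flange; analyse as a rectangular beam of width b_f.
M_n = T(d − a/2) = 239.4 × (29.6 − 0.6705) = 6925.7 kip·in.
M_n = 6925.7/12 = 577.14 kip·ft.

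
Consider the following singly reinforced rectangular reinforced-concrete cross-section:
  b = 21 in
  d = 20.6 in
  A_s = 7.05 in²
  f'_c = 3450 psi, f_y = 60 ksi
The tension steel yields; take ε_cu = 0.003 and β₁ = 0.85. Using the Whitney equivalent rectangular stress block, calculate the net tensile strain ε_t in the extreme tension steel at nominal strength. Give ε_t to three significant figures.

ε_t ≈ 0.00465

a = A_s f_y/(0.85 f'_c b) = 6.869 in.
β₁ = 0.85, so c = a/β₁ = 6.869/0.85 = 8.081 in.
From the linear strain diagram with ε_cu = 0.003: ε_t = 0.003 (d − c)/c = 0.003 × (20.6 − 8.081)/8.081 = 0.00465.
ε_t is between 0.004 and 0.005 — transition zone.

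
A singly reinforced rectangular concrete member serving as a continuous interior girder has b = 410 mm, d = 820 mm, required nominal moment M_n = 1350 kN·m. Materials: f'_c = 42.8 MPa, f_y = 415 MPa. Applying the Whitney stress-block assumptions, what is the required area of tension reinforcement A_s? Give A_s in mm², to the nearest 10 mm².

A_s ≈ 4280 mm²

With M_n = 0.85 f'_c a b (d − a/2), solve the quadratic for a:
a = d − √(d² − 2M_n/(0.85 f'_c b)) = 820 − √(820² − 2 × 1350×10⁶/(0.85 × 42.8 × 410)) = 119.01 mm.
A_s = 0.85 f'_c a b / f_y = 0.85 × 42.8 × 119.01 × 410 / 415 = 4277.4 mm².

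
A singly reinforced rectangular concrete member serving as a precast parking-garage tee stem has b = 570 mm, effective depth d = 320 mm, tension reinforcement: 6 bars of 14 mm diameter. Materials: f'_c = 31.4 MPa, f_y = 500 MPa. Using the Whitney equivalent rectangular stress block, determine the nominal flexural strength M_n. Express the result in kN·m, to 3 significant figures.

M_n ≈ 141 kN·m

A_s = 6 × 154 = 924 mm².
T = A_s f_y = 924 × 500 = 462000 N = 462 kN.
From C = T: a = T/(0.85 f'_c b) = 462000/(0.85 × 31.4 × 570) = 30.37 mm.
M_n = T(d − a/2) = 462 kN × (320 − 15.185) mm = 140.82 kN·m.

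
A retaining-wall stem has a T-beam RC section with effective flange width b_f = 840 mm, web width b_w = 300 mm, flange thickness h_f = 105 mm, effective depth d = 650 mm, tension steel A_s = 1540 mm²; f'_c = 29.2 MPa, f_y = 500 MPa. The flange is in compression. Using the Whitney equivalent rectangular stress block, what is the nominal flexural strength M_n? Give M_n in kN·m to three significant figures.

Tension: T = A_s f_y = 1540 × 500 = 770000 N.
Try a within the flange: a = T/(0.85 f'_c b_f) = 770000/(0.85 × 29.2 × 840) = 36.93 mm.
Since a = 36.93 ≤ h_f = 105 mm, the stress block lies entirely in the flange; analyse as a rectangular beam of width b_f.
M_n = T(d − a/2) = 770000 × (650 − 18.465) = 486.28 × 10⁶ N·mm.
M_n = 486.28 kN·m.

M_n ≈ 486 kN·m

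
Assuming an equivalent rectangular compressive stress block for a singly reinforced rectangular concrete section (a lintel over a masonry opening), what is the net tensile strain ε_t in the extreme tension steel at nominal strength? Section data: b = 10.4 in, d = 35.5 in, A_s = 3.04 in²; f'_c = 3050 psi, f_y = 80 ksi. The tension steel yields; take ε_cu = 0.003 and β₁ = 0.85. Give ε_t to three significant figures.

a = A_s f_y/(0.85 f'_c b) = 9.020 in.
β₁ = 0.85, so c = a/β₁ = 9.020/0.85 = 10.612 in.
From the linear strain diagram with ε_cu = 0.003: ε_t = 0.003 (d − c)/c = 0.003 × (35.5 − 10.612)/10.612 = 0.00704.
Since ε_t ≥ 0.005, the section is tension-controlled.

ε_t ≈ 0.00704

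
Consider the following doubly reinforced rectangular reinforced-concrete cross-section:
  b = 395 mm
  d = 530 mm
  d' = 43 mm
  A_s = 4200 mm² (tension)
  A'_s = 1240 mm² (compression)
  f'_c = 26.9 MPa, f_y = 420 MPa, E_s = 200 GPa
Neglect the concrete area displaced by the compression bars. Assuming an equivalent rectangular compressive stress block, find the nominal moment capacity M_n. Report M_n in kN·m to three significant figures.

M_n ≈ 827 kN·m

Assume both tension and compression steel yield.
Net tension couple steel: A_s − A'_s = 2960 mm².
a = (A_s − A'_s) f_y / (0.85 f'_c b) = 1243200/(0.85 × 26.9 × 395) = 137.65 mm.
c = a/β₁ = 137.65/0.85 = 161.94 mm; ε'_s = 0.003(c − d')/c = 0.0022 ≥ f_y/E_s = 0.0021, so compression steel does yield.
M_n = (A_s − A'_s) f_y (d − a/2) + A'_s f_y (d − d') = [1243200 × (530 − 68.825) + 520800 × (530 − 43)] × 10⁻⁶ = 573.33 + 253.63 = 826.96 kN·m.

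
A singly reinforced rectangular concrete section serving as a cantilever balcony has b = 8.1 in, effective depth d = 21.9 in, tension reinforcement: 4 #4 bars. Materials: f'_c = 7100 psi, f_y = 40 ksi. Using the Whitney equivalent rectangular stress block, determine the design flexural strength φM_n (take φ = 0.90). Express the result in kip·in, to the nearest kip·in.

φM_n ≈ 621 kip·in

A_s = 4 × 0.2 = 0.8 in².
T = A_s f_y = 0.8 × 40 = 32 kips.
a = T/(0.85 f'_c b) = 32/(0.85 × 7.1 × 8.1) = 0.655 in.
M_n = T(d − a/2) = 32 × (21.9 − 0.3275) = 690.3 kip·in.
φM_n = 0.90 × 690.3 = 621.3 kip·in.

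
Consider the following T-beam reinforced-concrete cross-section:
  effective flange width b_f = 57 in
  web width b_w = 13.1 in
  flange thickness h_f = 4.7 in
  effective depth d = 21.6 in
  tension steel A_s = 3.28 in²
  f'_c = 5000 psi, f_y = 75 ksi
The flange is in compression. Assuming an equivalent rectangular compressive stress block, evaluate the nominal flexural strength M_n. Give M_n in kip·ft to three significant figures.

Tension: T = A_s f_y = 3.28 × 75 = 246 kips.
Try a within the flange: a = T/(0.85 f'_c b_f) = 246/(0.85 × 5 × 57) = 1.015 in.
Since a = 1.015 ≤ h_f = 4.7 in, the stress block lies entirely in the flange; analyse as a rectangular beam of width b_f.
M_n = T(d − a/2) = 246 × (21.6 − 0.5075) = 5188.8 kip·in.
M_n = 5188.8/12 = 432.40 kip·ft.

M_n ≈ 432 kip·ft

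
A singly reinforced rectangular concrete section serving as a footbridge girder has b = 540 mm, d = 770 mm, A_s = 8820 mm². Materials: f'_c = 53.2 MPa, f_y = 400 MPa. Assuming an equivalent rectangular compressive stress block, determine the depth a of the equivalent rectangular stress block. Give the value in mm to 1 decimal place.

T = A_s f_y = 8820 × 400 = 3528000 N = 3528 kN.
Setting C = 0.85 f'_c a b equal to T: a = 3528000/(0.85 × 53.2 × 540) = 144.5 mm.

a ≈ 144.5 mm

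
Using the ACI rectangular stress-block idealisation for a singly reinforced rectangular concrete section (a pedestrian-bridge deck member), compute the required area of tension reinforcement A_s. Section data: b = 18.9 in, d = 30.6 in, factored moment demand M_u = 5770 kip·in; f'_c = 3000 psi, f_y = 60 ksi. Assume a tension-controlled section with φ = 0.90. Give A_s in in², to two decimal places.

A_s ≈ 3.78 in²

M_n = M_u/φ = 5770/0.90 = 6411.11 kip·in.
From M_n = 0.85 f'_c a b (d − a/2):
a = d − √(d² − 2M_n/(0.85 f'_c b)) = 30.6 − √(30.6² − 2 × 6411.11/(0.85 × 3 × 18.9)) = 4.710 in.
A_s = 0.85 f'_c a b / f_y = 0.85 × 3 × 4.710 × 18.9 / 60 = 3.783 in².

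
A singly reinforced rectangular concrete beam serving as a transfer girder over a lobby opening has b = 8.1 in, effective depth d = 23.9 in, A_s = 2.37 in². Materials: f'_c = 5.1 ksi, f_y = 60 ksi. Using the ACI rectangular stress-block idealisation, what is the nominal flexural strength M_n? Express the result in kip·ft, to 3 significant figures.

M_n ≈ 259 kip·ft

T = A_s f_y = 2.37 × 60 = 142.2 kips.
a = T/(0.85 f'_c b) = 142.2/(0.85 × 5.1 × 8.1) = 4.050 in.
M_n = T(d − a/2) = 142.2 × (23.9 − 2.025) = 3110.6 kip·in = 3110.6/12 = 259.22 kip·ft.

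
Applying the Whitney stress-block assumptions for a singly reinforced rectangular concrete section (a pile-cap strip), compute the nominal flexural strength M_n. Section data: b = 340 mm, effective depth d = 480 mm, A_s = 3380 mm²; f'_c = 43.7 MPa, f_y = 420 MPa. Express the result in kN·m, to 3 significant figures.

T = A_s f_y = 3380 × 420 = 1419600 N = 1419.6 kN.
From C = T: a = T/(0.85 f'_c b) = 1419600/(0.85 × 43.7 × 340) = 112.41 mm.
M_n = T(d − a/2) = 1419.6 kN × (480 − 56.205) mm = 601.62 kN·m.

M_n ≈ 602 kN·m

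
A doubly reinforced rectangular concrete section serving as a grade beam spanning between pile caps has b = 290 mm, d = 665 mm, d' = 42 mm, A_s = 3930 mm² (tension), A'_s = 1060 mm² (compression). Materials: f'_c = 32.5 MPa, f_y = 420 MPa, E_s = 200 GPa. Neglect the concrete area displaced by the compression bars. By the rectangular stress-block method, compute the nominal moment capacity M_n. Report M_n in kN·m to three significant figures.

Assume both tension and compression steel yield.
Net tension couple steel: A_s − A'_s = 2870 mm².
a = (A_s − A'_s) f_y / (0.85 f'_c b) = 1205400/(0.85 × 32.5 × 290) = 150.46 mm.
c = a/β₁ = 150.46/0.818 = 183.94 mm; ε'_s = 0.003(c − d')/c = 0.0023 ≥ f_y/E_s = 0.0021, so compression steel does yield.
M_n = (A_s − A'_s) f_y (d − a/2) + A'_s f_y (d − d') = [1205400 × (665 − 75.23) + 445200 × (665 − 42)] × 10⁻⁶ = 710.91 + 277.36 = 988.27 kN·m.

M_n ≈ 988 kN·m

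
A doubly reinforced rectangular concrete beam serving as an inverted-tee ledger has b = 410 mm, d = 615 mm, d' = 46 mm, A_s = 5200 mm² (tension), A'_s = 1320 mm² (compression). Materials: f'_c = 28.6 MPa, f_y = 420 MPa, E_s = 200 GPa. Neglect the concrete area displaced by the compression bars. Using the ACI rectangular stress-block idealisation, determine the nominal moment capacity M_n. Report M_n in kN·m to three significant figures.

Assume both tension and compression steel yield.
Net tension couple steel: A_s − A'_s = 3880 mm².
a = (A_s − A'_s) f_y / (0.85 f'_c b) = 1629600/(0.85 × 28.6 × 410) = 163.50 mm.
c = a/β₁ = 163.50/0.846 = 193.26 mm; ε'_s = 0.003(c − d')/c = 0.0023 ≥ f_y/E_s = 0.0021, so compression steel does yield.
M_n = (A_s − A'_s) f_y (d − a/2) + A'_s f_y (d − d') = [1629600 × (615 − 81.75) + 554400 × (615 − 46)] × 10⁻⁶ = 868.98 + 315.45 = 1184.43 kN·m.

M_n ≈ 1180 kN·m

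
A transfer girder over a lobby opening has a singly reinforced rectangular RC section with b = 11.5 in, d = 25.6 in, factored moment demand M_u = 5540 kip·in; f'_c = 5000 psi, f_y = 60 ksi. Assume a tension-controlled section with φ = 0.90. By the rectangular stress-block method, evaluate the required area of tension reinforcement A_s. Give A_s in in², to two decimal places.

A_s ≈ 4.49 in²

M_n = M_u/φ = 5540/0.90 = 6155.56 kip·in.
From M_n = 0.85 f'_c a b (d − a/2):
a = d − √(d² − 2M_n/(0.85 f'_c b)) = 25.6 − √(25.6² − 2 × 6155.56/(0.85 × 5 × 11.5)) = 5.513 in.
A_s = 0.85 f'_c a b / f_y = 0.85 × 5 × 5.513 × 11.5 / 60 = 4.491 in².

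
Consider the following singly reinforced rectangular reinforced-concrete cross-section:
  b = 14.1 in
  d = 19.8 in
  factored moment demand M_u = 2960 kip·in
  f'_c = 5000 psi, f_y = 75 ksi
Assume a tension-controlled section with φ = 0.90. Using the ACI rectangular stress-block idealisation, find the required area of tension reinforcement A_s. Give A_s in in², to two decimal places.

M_n = M_u/φ = 2960/0.90 = 3288.89 kip·in.
From M_n = 0.85 f'_c a b (d − a/2):
a = d − √(d² − 2M_n/(0.85 f'_c b)) = 19.8 − √(19.8² − 2 × 3288.89/(0.85 × 5 × 14.1)) = 2.999 in.
A_s = 0.85 f'_c a b / f_y = 0.85 × 5 × 2.999 × 14.1 / 75 = 2.396 in².

A_s ≈ 2.40 in²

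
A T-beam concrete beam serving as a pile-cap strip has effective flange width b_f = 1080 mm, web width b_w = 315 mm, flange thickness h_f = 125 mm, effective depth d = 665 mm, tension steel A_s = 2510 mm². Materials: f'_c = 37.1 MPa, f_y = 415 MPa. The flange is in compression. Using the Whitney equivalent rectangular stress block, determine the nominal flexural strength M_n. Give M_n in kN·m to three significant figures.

M_n ≈ 677 kN·m

Tension: T = A_s f_y = 2510 × 415 = 1041650 N.
Try a within the flange: a = T/(0.85 f'_c b_f) = 1041650/(0.85 × 37.1 × 1080) = 30.58 mm.
Since a = 30.58 ≤ h_f = 125 mm, the stress block lies entirely in the flange; analyse as a rectangular beam of width b_f.
M_n = T(d − a/2) = 1041650 × (665 − 15.29) = 676.77 × 10⁶ N·mm.
M_n = 676.77 kN·m.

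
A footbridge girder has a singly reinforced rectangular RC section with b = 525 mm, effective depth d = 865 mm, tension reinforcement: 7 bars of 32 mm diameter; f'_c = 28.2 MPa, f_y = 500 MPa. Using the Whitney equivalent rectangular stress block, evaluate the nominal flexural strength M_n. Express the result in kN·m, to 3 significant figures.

M_n ≈ 2120 kN·m

A_s = 7 × 804 = 5628 mm².
T = A_s f_y = 5628 × 500 = 2814000 N = 2814 kN.
From C = T: a = T/(0.85 f'_c b) = 2814000/(0.85 × 28.2 × 525) = 223.61 mm.
M_n = T(d − a/2) = 2814 kN × (865 − 111.805) mm = 2119.49 kN·m.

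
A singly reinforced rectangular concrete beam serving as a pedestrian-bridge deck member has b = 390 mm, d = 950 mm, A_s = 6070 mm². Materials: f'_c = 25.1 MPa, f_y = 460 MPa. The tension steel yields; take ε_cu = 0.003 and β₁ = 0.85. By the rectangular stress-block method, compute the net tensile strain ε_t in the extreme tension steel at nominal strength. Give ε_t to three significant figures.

a = A_s f_y/(0.85 f'_c b) = 335.57 mm.
β₁ = 0.85, so c = a/β₁ = 335.57/0.85 = 394.79 mm.
From the linear strain diagram with ε_cu = 0.003: ε_t = 0.003 (d − c)/c = 0.003 × (950 − 394.79)/394.79 = 0.00422.
ε_t is between 0.004 and 0.005 — transition zone.

ε_t ≈ 0.00422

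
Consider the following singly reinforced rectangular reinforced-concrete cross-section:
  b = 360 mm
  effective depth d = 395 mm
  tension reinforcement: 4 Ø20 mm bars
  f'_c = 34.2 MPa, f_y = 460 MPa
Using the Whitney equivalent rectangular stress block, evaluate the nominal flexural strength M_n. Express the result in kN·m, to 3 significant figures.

M_n ≈ 212 kN·m

A_s = 4 × 314 = 1256 mm².
T = A_s f_y = 1256 × 460 = 577760 N = 577.76 kN.
From C = T: a = T/(0.85 f'_c b) = 577760/(0.85 × 34.2 × 360) = 55.21 mm.
M_n = T(d − a/2) = 577.76 kN × (395 − 27.605) mm = 212.27 kN·m.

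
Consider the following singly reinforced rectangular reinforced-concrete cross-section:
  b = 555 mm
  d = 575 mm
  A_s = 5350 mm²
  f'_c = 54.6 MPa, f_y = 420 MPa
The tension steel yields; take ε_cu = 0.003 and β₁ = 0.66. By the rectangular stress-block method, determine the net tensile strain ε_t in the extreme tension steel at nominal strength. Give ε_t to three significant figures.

a = A_s f_y/(0.85 f'_c b) = 87.24 mm.
β₁ = 0.66, so c = a/β₁ = 87.24/0.66 = 132.18 mm.
From the linear strain diagram with ε_cu = 0.003: ε_t = 0.003 (d − c)/c = 0.003 × (575 − 132.18)/132.18 = 0.0101.
Since ε_t ≥ 0.005, the section is tension-controlled.

ε_t ≈ 0.0101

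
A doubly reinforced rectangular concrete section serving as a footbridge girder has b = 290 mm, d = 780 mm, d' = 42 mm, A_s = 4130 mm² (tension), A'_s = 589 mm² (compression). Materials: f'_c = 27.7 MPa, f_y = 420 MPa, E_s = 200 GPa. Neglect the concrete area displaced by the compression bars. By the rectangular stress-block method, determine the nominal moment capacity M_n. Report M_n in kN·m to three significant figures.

M_n ≈ 1180 kN·m

Assume both tension and compression steel yield.
Net tension couple steel: A_s − A'_s = 3541 mm².
a = (A_s − A'_s) f_y / (0.85 f'_c b) = 1487220/(0.85 × 27.7 × 290) = 217.81 mm.
c = a/β₁ = 217.81/0.85 = 256.25 mm; ε'_s = 0.003(c − d')/c = 0.0025 ≥ f_y/E_s = 0.0021, so compression steel does yield.
M_n = (A_s − A'_s) f_y (d − a/2) + A'_s f_y (d − d') = [1487220 × (780 − 108.905) + 247380 × (780 − 42)] × 10⁻⁶ = 998.07 + 182.57 = 1180.64 kN·m.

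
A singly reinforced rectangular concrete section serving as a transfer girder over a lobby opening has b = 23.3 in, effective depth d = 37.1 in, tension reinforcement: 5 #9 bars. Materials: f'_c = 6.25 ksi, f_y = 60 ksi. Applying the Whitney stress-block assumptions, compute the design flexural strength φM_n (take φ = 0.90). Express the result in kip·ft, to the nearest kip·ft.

φM_n ≈ 807 kip·ft

A_s = 5 × 1 = 5 in².
T = A_s f_y = 5 × 60 = 300 kips.
a = T/(0.85 f'_c b) = 300/(0.85 × 6.25 × 23.3) = 2.424 in.
M_n = T(d − a/2) = 300 × (37.1 − 1.212) = 10766.4 kip·in = 10766.4/12 = 897.20 kip·ft.
φM_n = 0.90 × 897.20 = 807.48 kip·ft.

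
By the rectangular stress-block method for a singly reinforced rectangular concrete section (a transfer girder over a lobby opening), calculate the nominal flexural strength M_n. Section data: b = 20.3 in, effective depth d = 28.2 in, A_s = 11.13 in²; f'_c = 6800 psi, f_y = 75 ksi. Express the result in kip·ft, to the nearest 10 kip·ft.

T = A_s f_y = 11.13 × 75 = 834.75 kips.
a = T/(0.85 f'_c b) = 834.75/(0.85 × 6.8 × 20.3) = 7.114 in.
M_n = T(d − a/2) = 834.75 × (28.2 − 3.557) = 20570.7 kip·in = 20570.7/12 = 1714.23 kip·ft.

M_n ≈ 1710 kip·ft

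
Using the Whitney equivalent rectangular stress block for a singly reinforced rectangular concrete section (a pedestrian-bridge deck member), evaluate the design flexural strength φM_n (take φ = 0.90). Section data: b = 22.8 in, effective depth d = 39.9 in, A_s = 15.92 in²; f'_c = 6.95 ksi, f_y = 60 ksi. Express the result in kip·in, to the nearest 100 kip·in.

T = A_s f_y = 15.92 × 60 = 955.2 kips.
a = T/(0.85 f'_c b) = 955.2/(0.85 × 6.95 × 22.8) = 7.092 in.
M_n = T(d − a/2) = 955.2 × (39.9 − 3.546) = 34725.3 kip·in.
φM_n = 0.90 × 34725.3 = 31252.8 kip·in.

φM_n ≈ 31300 kip·in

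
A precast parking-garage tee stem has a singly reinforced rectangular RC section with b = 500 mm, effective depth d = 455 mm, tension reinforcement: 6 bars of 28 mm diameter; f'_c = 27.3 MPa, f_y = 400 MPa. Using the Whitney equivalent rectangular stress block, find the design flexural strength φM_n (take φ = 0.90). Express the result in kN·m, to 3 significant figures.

A_s = 6 × 616 = 3696 mm².
T = A_s f_y = 3696 × 400 = 1478400 N = 1478.4 kN.
From C = T: a = T/(0.85 f'_c b) = 1478400/(0.85 × 27.3 × 500) = 127.42 mm.
M_n = T(d − a/2) = 1478.4 kN × (455 − 63.71) mm = 578.48 kN·m.
φM_n = 0.90 × 578.48 = 520.63 kN·m.

φM_n ≈ 521 kN·m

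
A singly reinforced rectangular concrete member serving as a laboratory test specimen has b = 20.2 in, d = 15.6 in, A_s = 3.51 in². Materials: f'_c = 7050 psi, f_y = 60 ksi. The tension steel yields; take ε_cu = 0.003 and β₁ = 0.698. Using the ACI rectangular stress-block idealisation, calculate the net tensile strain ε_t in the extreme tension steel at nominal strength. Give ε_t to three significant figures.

a = A_s f_y/(0.85 f'_c b) = 1.740 in.
β₁ = 0.698, so c = a/β₁ = 1.740/0.698 = 2.493 in.
From the linear strain diagram with ε_cu = 0.003: ε_t = 0.003 (d − c)/c = 0.003 × (15.6 − 2.493)/2.493 = 0.0158.
Since ε_t ≥ 0.005, the section is tension-controlled.

ε_t ≈ 0.0158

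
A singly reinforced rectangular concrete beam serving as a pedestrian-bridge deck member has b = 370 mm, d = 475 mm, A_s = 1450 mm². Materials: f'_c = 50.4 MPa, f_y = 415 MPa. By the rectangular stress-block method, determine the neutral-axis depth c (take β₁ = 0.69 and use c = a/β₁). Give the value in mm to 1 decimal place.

T = A_s f_y = 1450 × 415 = 601750 N = 601.75 kN.
Setting C = 0.85 f'_c a b equal to T: a = 601750/(0.85 × 50.4 × 370) = 37.963 mm.
With β₁ = 0.69, c = a/β₁ = 37.963/0.69 = 55.0 mm.

c ≈ 55.0 mm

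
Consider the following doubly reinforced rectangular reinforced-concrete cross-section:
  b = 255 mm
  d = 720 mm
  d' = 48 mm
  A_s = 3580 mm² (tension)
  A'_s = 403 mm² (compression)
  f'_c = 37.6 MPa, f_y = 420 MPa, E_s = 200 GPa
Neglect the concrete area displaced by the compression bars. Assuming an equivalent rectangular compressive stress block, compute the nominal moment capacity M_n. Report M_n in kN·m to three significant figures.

M_n ≈ 965 kN·m

Assume both tension and compression steel yield.
Net tension couple steel: A_s − A'_s = 3177 mm².
a = (A_s − A'_s) f_y / (0.85 f'_c b) = 1334340/(0.85 × 37.6 × 255) = 163.73 mm.
c = a/β₁ = 163.73/0.781 = 209.64 mm; ε'_s = 0.003(c − d')/c = 0.0023 ≥ f_y/E_s = 0.0021, so compression steel does yield.
M_n = (A_s − A'_s) f_y (d − a/2) + A'_s f_y (d − d') = [1334340 × (720 − 81.865) + 169260 × (720 − 48)] × 10⁻⁶ = 851.49 + 113.74 = 965.23 kN·m.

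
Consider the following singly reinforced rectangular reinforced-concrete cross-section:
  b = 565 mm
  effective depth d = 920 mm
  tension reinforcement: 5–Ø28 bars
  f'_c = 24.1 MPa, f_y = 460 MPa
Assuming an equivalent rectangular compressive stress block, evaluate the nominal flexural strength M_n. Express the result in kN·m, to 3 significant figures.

A_s = 5 × 616 = 3080 mm².
T = A_s f_y = 3080 × 460 = 1416800 N = 1416.8 kN.
From C = T: a = T/(0.85 f'_c b) = 1416800/(0.85 × 24.1 × 565) = 122.41 mm.
M_n = T(d − a/2) = 1416.8 kN × (920 − 61.205) mm = 1216.74 kN·m.

M_n ≈ 1220 kN·m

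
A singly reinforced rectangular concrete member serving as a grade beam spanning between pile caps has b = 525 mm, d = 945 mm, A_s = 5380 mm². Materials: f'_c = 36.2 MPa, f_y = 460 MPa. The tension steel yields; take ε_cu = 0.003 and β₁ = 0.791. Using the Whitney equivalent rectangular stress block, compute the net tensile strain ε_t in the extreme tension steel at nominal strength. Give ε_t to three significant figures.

ε_t ≈ 0.0116

a = A_s f_y/(0.85 f'_c b) = 153.20 mm.
β₁ = 0.791, so c = a/β₁ = 153.20/0.791 = 193.68 mm.
From the linear strain diagram with ε_cu = 0.003: ε_t = 0.003 (d − c)/c = 0.003 × (945 − 193.68)/193.68 = 0.0116.
Since ε_t ≥ 0.005, the section is tension-controlled.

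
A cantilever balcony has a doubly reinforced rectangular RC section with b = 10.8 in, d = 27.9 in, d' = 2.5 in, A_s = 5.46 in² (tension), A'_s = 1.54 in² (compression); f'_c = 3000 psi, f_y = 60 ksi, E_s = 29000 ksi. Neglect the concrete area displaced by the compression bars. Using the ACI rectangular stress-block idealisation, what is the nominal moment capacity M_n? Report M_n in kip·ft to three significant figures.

Assume both steels yield.
a = (A_s − A'_s) f_y/(0.85 f'_c b) = (5.46 − 1.54) × 60/(0.85 × 3 × 10.8) = 8.540 in.
c = a/β₁ = 8.540/0.85 = 10.047 in; ε'_s = 0.003(c − d')/c = 0.0023 ≥ ε_y = 0.0021, so the compression steel yields.
M_n = (A_s − A'_s) f_y (d − a/2) + A'_s f_y (d − d') = 235.2 × (27.9 − 4.27) + 92.4 × (27.9 − 2.5) = 5557.8 + 2347.0 = 7904.8 kip·in = 7904.8/12 = 658.73 kip·ft.

M_n ≈ 659 kip·ft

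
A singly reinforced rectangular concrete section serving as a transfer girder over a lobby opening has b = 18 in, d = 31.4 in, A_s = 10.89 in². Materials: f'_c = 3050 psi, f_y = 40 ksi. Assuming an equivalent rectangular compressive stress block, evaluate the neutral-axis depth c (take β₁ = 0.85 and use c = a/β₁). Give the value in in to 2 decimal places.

c ≈ 10.98 in

T = A_s f_y = 10.89 × 40 = 435.6 kips.
a = T/(0.85 f'_c b) = 435.6/(0.85 × 3.05 × 18) = 9.3346 in.
With β₁ = 0.85, c = a/β₁ = 9.3346/0.85 = 10.98 in.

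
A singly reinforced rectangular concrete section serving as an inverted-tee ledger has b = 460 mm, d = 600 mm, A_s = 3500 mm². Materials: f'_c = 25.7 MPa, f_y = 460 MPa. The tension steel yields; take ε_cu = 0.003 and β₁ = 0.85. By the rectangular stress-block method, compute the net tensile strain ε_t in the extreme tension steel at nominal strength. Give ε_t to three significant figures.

a = A_s f_y/(0.85 f'_c b) = 160.22 mm.
β₁ = 0.85, so c = a/β₁ = 160.22/0.85 = 188.49 mm.
From the linear strain diagram with ε_cu = 0.003: ε_t = 0.003 (d − c)/c = 0.003 × (600 − 188.49)/188.49 = 0.00655.
Since ε_t ≥ 0.005, the section is tension-controlled.

ε_t ≈ 0.00655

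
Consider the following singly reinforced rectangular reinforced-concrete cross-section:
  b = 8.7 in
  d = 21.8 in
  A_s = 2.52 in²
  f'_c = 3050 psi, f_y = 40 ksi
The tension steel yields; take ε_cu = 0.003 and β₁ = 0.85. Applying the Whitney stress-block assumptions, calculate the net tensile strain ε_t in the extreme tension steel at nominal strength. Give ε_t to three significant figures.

ε_t ≈ 0.00944

a = A_s f_y/(0.85 f'_c b) = 4.469 in.
β₁ = 0.85, so c = a/β₁ = 4.469/0.85 = 5.258 in.
From the linear strain diagram with ε_cu = 0.003: ε_t = 0.003 (d − c)/c = 0.003 × (21.8 − 5.258)/5.258 = 0.00944.
Since ε_t ≥ 0.005, the section is tension-controlled.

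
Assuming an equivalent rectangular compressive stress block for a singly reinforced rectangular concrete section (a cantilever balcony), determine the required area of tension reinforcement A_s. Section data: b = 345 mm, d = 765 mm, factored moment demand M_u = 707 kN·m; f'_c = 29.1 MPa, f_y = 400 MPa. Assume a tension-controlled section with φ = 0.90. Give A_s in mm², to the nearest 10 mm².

A_s ≈ 2810 mm²

M_n = M_u/φ = 707/0.90 = 785.556 kN·m.
With M_n = 0.85 f'_c a b (d − a/2), solve the quadratic for a:
a = d − √(d² − 2M_n/(0.85 f'_c b)) = 765 − √(765² − 2 × 785.556×10⁶/(0.85 × 29.1 × 345)) = 131.66 mm.
A_s = 0.85 f'_c a b / f_y = 0.85 × 29.1 × 131.66 × 345 / 400 = 2808.8 mm².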